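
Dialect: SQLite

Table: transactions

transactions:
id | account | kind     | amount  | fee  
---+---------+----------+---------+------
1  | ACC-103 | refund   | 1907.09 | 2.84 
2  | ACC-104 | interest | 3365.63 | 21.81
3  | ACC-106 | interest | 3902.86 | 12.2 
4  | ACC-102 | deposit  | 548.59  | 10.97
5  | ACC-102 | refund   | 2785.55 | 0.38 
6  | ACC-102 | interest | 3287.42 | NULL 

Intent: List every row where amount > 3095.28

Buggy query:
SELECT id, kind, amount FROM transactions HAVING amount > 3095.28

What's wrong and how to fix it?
Bug: This is a non-aggregate query (no GROUP BY, no aggregates), so in SQLite the HAVING clause is invalid here; a row-level condition belongs in WHERE

Fix: Use WHERE for row-level filtering

Corrected query:
SELECT id, kind, amount FROM transactions WHERE amount > 3095.28

Result:
id | kind     | amount 
---+----------+--------
2  | interest | 3365.63
3  | interest | 3902.86
6  | interest | 3287.42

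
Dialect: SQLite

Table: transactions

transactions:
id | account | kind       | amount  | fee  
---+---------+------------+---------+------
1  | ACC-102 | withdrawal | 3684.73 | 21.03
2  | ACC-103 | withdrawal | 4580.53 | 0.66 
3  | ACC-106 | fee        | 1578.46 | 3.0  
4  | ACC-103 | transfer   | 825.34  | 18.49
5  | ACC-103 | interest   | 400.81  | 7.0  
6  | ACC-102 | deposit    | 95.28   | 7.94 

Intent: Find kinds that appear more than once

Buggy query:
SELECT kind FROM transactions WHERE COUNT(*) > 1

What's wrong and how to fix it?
Bug: WHERE can't reference COUNT(*); aggregates are computed after WHERE

Fix: GROUP BY kind, then filter groups with HAVING COUNT(*) > 1

Corrected query:
SELECT kind FROM transactions GROUP BY kind HAVING COUNT(*) > 1

Result:
kind      
----------
withdrawal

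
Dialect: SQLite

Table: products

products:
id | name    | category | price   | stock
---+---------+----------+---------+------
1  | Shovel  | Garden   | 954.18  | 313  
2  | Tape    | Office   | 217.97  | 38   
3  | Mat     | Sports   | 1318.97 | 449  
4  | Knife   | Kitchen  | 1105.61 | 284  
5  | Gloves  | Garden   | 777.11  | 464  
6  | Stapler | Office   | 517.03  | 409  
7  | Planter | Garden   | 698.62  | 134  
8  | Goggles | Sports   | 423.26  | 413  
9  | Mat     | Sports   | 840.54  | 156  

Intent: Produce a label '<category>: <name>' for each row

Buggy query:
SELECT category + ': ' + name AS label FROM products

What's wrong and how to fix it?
Bug: '+' is numeric addition; on text columns SQLite converts them to 0 instead of concatenating

Fix: Use the || operator for string concatenation

Corrected query:
SELECT category || ': ' || name AS label FROM products

Result:
label          
---------------
Garden: Shovel 
Office: Tape   
Sports: Mat    
Kitchen: Knife 
Garden: Gloves 
Office: Stapler
Garden: Planter
Sports: Goggles
Sports: Mat    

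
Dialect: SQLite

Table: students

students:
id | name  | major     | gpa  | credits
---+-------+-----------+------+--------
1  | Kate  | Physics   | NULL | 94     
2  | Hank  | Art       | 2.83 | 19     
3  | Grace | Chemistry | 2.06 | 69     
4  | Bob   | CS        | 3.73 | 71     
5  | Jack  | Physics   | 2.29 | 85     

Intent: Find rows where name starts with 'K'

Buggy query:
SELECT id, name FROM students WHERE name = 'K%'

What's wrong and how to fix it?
Bug: '=' compares the literal string including the % character; pattern matching needs LIKE

Fix: Replace '=' with LIKE so 'K%' is treated as a pattern

Corrected query:
SELECT id, name FROM students WHERE name LIKE 'K%'

Result:
id | name
---+-----
1  | Kate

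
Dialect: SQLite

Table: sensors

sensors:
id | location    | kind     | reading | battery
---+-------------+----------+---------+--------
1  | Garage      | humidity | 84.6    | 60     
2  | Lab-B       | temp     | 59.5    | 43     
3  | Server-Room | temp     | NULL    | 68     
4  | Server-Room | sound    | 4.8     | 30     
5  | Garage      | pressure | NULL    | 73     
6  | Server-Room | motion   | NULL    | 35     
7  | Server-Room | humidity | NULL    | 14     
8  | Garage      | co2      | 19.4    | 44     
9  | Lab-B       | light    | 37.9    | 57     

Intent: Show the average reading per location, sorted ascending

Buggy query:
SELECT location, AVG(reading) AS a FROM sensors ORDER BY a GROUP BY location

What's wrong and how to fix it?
Bug: ORDER BY appears before GROUP BY; SQL clause order requires GROUP BY first

Fix: Move ORDER BY to the end, after GROUP BY

Corrected query:
SELECT location, AVG(reading) AS a FROM sensors GROUP BY location ORDER BY a

Result:
location    | a   
------------+-----
Server-Room | 4.8 
Lab-B       | 48.7
Garage      | 52  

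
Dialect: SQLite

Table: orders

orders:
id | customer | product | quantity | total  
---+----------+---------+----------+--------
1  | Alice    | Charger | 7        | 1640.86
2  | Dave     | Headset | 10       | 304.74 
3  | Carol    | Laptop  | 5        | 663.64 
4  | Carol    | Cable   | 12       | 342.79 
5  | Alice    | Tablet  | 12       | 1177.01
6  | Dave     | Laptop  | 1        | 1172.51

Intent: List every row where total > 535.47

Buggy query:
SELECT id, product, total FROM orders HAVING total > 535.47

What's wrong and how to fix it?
Bug: HAVING filters the output of aggregation, but this query has no GROUP BY and no aggregate functions, so SQLite rejects it (HAVING clause on a non-aggregate query); the condition here is per row

Fix: Replace HAVING with WHERE since the condition applies to individual rows

Corrected query:
SELECT id, product, total FROM orders WHERE total > 535.47

Result:
id | product | total  
---+---------+--------
1  | Charger | 1640.86
3  | Laptop  | 663.64 
5  | Tablet  | 1177.01
6  | Laptop  | 1172.51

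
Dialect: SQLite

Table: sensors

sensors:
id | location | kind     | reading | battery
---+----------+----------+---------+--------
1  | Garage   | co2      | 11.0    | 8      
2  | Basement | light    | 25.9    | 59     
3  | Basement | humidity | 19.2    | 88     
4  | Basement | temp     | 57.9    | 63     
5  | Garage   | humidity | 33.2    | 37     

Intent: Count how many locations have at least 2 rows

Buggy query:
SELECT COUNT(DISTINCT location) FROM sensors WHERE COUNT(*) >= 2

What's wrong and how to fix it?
Bug: COUNT(*) cannot appear in WHERE; the per-group count doesn't exist yet

Fix: Use a subquery that GROUPs and filters with HAVING, then count its rows

Corrected query:
SELECT COUNT(*) FROM (SELECT location FROM sensors GROUP BY location HAVING COUNT(*) >= 2)

Result:
COUNT(*)
--------
2       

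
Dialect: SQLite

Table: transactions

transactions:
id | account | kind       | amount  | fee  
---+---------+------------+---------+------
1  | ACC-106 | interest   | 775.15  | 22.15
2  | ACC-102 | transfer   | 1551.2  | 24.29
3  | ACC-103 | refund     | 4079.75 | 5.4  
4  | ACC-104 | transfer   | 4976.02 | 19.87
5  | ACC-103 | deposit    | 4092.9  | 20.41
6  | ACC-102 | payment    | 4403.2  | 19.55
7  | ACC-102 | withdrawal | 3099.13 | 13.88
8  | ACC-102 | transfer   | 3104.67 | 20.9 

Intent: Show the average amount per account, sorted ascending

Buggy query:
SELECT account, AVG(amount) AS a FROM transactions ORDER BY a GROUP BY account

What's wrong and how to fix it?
Bug: GROUP BY must precede ORDER BY

Fix: Reorder: SELECT … FROM … GROUP BY … ORDER BY …

Corrected query:
SELECT account, AVG(amount) AS a FROM transactions GROUP BY account ORDER BY a

Result:
account | a       
--------+---------
ACC-106 | 775.15  
ACC-102 | 3039.55 
ACC-103 | 4086.325
ACC-104 | 4976.02 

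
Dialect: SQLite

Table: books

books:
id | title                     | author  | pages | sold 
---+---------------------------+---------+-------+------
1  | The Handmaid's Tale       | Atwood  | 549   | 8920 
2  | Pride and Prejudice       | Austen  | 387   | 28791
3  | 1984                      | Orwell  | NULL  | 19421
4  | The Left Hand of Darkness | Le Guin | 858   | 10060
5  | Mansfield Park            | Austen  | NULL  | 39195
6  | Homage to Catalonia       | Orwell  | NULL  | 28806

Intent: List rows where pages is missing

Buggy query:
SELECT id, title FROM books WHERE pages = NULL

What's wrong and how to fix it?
Bug: Comparing to NULL with '=' never matches; NULL = NULL is unknown, not true

Fix: Replace '= NULL' with 'IS NULL'

Corrected query:
SELECT id, title FROM books WHERE pages IS NULL

Result:
id | title              
---+--------------------
3  | 1984               
5  | Mansfield Park     
6  | Homage to Catalonia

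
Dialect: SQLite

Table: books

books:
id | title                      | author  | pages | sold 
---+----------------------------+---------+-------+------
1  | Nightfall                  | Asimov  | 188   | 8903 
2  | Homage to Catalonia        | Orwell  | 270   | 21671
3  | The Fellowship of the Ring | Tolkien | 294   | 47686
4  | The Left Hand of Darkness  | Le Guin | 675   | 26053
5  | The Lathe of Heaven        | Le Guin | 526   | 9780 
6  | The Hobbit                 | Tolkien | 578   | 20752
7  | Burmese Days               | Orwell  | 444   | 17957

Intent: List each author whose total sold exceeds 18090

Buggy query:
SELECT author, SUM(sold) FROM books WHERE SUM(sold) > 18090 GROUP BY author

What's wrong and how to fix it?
Bug: SUM(sold) is an aggregate, but WHERE filters rows before aggregation

Fix: Move the aggregate condition to a HAVING clause

Corrected query:
SELECT author, SUM(sold) FROM books GROUP BY author HAVING SUM(sold) > 18090

Result:
author  | SUM(sold)
--------+----------
Le Guin | 35833    
Orwell  | 39628    
Tolkien | 68438    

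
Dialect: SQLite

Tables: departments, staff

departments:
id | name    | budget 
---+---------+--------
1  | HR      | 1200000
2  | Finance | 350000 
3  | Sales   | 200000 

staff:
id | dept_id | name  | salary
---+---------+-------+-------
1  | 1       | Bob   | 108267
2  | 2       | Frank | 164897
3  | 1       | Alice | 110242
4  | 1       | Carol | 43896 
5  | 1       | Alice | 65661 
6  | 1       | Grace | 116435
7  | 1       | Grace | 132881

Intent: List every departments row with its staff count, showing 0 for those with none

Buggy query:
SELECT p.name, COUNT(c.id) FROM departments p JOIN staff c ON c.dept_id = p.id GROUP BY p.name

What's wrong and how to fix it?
Bug: An inner join excludes parents with zero children

Fix: Use LEFT JOIN so parents without children still appear (COUNT(c.id) gives 0)

Corrected query:
SELECT p.name, COUNT(c.id) FROM departments p LEFT JOIN staff c ON c.dept_id = p.id GROUP BY p.name

Result:
name    | COUNT(c.id)
--------+------------
Finance | 1          
HR      | 6          
Sales   | 0          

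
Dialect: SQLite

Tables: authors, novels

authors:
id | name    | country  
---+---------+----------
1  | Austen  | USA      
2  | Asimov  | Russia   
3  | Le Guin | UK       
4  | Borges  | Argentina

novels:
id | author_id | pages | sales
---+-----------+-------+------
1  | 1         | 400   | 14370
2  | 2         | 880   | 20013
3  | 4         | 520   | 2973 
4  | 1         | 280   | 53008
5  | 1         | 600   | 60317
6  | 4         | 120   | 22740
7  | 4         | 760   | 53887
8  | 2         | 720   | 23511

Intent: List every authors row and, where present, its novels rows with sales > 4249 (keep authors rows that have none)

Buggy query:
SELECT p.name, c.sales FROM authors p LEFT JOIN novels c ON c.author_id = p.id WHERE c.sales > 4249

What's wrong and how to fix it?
Bug: A WHERE condition on the right-hand table after LEFT JOIN drops unmatched parents

Fix: Put 'c.sales > 4249' in the JOIN's ON clause instead of WHERE

Corrected query:
SELECT p.name, c.sales FROM authors p LEFT JOIN novels c ON c.author_id = p.id AND c.sales > 4249

Result:
name    | sales
--------+------
Austen  | 14370
Austen  | 53008
Austen  | 60317
Asimov  | 20013
Asimov  | 23511
Le Guin | NULL 
Borges  | 22740
Borges  | 53887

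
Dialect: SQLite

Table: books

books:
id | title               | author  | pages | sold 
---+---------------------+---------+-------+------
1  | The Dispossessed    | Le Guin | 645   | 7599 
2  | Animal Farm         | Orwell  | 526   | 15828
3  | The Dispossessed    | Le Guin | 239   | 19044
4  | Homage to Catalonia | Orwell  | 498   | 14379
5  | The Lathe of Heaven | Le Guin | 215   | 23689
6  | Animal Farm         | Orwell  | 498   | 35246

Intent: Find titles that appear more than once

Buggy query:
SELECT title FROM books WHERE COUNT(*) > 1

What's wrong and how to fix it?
Bug: WHERE can't reference COUNT(*); aggregates are computed after WHERE

Fix: Group first, then use HAVING for the count condition

Corrected query:
SELECT title FROM books GROUP BY title HAVING COUNT(*) > 1

Result:
title           
----------------
Animal Farm     
The Dispossessed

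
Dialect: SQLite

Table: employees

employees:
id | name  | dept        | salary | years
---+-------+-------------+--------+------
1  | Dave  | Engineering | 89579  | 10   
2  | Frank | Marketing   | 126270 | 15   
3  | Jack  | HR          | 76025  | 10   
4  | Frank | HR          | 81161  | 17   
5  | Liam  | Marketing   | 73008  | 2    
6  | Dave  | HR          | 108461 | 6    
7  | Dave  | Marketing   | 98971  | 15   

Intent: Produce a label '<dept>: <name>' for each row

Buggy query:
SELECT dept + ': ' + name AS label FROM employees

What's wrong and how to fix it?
Bug: '+' is numeric addition; on text columns SQLite converts them to 0 instead of concatenating

Fix: Use the || operator for string concatenation

Corrected query:
SELECT dept || ': ' || name AS label FROM employees

Result:
label            
-----------------
Engineering: Dave
Marketing: Frank 
HR: Jack         
HR: Frank        
Marketing: Liam  
HR: Dave         
Marketing: Dave  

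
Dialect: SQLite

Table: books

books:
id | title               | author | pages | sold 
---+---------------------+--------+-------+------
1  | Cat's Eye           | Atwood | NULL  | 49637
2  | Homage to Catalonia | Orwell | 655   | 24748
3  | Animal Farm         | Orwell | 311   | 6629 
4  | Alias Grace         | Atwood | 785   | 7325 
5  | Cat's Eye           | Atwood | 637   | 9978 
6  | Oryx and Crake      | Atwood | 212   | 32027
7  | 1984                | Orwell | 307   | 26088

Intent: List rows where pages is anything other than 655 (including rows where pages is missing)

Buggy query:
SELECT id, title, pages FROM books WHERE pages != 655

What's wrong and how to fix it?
Bug: Inequality against NULL is unknown, not true; rows with NULL are dropped

Fix: Add an explicit OR pages IS NULL to include the missing-value rows

Corrected query:
SELECT id, title, pages FROM books WHERE pages != 655 OR pages IS NULL

Result:
id | title          | pages
---+----------------+------
1  | Cat's Eye      | NULL 
3  | Animal Farm    | 311  
4  | Alias Grace    | 785  
5  | Cat's Eye      | 637  
6  | Oryx and Crake | 212  
7  | 1984           | 307  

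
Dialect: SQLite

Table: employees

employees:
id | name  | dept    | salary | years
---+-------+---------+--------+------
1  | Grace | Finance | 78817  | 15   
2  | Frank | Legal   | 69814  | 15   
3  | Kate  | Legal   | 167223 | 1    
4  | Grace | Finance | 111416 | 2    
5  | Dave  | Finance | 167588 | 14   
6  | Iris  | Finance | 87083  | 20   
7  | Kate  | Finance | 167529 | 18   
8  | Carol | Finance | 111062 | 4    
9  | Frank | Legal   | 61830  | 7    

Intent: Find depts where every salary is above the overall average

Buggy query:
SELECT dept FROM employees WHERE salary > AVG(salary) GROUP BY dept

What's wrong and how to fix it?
Bug: WHERE evaluates per row before aggregation, so AVG() is unavailable

Fix: Compute the overall average in a scalar subquery and compare each group's MIN against it in HAVING

Corrected query:
SELECT dept FROM employees GROUP BY dept HAVING MIN(salary) > (SELECT AVG(salary) FROM employees)

Result:
(no rows)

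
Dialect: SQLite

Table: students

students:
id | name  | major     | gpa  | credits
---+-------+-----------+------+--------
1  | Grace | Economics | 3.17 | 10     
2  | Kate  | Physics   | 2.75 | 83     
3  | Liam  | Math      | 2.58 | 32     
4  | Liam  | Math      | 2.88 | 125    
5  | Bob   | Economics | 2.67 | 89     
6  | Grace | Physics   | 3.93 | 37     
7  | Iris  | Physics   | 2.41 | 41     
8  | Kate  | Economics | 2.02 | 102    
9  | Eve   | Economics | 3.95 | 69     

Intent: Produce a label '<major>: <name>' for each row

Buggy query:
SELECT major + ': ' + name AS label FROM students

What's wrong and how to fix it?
Bug: '+' is numeric addition; on text columns SQLite converts them to 0 instead of concatenating

Fix: Use the || operator for string concatenation

Corrected query:
SELECT major || ': ' || name AS label FROM students

Result:
label           
----------------
Economics: Grace
Physics: Kate   
Math: Liam      
Math: Liam      
Economics: Bob  
Physics: Grace  
Physics: Iris   
Economics: Kate 
Economics: Eve  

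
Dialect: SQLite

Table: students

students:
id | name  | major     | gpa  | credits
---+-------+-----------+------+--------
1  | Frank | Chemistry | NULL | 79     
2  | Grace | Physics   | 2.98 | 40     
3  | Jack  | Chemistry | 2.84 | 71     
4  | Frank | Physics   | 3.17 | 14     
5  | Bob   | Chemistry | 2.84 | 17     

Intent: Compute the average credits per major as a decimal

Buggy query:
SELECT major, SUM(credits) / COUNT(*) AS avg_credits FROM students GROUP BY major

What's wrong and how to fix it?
Bug: SUM(credits) and COUNT(*) are both integers; the division truncates the fractional part

Fix: Cast one side to REAL so the division keeps the fractional part

Corrected query:
SELECT major, SUM(credits) * 1.0 / COUNT(*) AS avg_credits FROM students GROUP BY major

Result:
major     | avg_credits
----------+------------
Chemistry | 55.666667  
Physics   | 27         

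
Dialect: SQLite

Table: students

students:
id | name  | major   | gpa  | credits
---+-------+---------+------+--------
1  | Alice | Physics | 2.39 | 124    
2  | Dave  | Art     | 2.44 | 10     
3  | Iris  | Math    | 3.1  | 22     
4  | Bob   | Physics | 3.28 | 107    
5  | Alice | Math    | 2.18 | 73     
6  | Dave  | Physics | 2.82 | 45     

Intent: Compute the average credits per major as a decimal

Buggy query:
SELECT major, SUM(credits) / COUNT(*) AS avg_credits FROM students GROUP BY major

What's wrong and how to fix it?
Bug: Both operands are integers, so '/' performs integer division and truncates

Fix: Multiply by 1.0 (or CAST to REAL) to force floating-point division

Corrected query:
SELECT major, SUM(credits) * 1.0 / COUNT(*) AS avg_credits FROM students GROUP BY major

Result:
major   | avg_credits
--------+------------
Art     | 10         
Math    | 47.5       
Physics | 92         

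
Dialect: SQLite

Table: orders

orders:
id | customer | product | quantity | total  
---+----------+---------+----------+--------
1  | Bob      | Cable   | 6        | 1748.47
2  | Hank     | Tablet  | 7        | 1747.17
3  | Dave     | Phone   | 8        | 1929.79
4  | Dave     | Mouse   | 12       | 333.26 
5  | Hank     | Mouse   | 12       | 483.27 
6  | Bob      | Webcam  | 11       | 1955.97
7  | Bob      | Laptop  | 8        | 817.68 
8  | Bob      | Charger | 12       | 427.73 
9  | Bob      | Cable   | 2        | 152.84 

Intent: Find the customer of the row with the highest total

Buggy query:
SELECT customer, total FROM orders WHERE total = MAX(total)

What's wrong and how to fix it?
Bug: MAX(total) is an aggregate and cannot be used directly in WHERE

Fix: Use a subquery: WHERE total = (SELECT MAX(total) FROM orders)

Corrected query:
SELECT customer, total FROM orders WHERE total = (SELECT MAX(total) FROM orders)

Result:
customer | total  
---------+--------
Bob      | 1955.97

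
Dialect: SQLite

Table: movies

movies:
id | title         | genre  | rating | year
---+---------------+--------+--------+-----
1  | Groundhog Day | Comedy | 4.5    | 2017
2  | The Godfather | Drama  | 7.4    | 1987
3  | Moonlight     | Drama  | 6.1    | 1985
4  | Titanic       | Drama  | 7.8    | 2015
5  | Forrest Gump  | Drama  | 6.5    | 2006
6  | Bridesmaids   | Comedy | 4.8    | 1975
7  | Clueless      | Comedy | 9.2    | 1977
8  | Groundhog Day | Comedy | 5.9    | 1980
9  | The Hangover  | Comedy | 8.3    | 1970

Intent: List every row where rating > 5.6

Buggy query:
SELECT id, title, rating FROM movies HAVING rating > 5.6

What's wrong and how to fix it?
Bug: HAVING filters the output of aggregation, but this query has no GROUP BY and no aggregate functions, so SQLite rejects it (HAVING clause on a non-aggregate query); the condition here is per row

Fix: Replace HAVING with WHERE since the condition applies to individual rows

Corrected query:
SELECT id, title, rating FROM movies WHERE rating > 5.6

Result:
id | title         | rating
---+---------------+-------
2  | The Godfather | 7.4   
3  | Moonlight     | 6.1   
4  | Titanic       | 7.8   
5  | Forrest Gump  | 6.5   
7  | Clueless      | 9.2   
8  | Groundhog Day | 5.9   
9  | The Hangover  | 8.3   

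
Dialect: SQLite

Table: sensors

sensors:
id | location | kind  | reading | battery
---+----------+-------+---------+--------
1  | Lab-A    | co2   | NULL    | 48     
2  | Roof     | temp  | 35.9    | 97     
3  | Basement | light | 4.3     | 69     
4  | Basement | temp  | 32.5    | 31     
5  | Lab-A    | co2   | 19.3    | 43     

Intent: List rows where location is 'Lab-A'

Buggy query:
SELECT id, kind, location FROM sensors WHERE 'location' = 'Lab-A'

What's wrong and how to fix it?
Bug: Single quotes denote string literals in SQL; the column name is being compared as a constant string

Fix: Reference the column as location without single quotes

Corrected query:
SELECT id, kind, location FROM sensors WHERE location = 'Lab-A'

Result:
id | kind | location
---+------+---------
1  | co2  | Lab-A   
5  | co2  | Lab-A   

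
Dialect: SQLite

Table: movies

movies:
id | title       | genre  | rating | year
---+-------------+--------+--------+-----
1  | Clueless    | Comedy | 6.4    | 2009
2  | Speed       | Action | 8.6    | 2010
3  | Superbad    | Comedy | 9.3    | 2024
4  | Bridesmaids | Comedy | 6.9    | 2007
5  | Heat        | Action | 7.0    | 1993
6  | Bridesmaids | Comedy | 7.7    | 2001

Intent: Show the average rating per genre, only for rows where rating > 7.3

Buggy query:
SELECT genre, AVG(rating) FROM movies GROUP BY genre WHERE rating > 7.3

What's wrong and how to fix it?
Bug: WHERE cannot follow GROUP BY

Fix: Place WHERE between FROM and GROUP BY

Corrected query:
SELECT genre, AVG(rating) FROM movies WHERE rating > 7.3 GROUP BY genre

Result:
genre  | AVG(rating)
-------+------------
Action | 8.6        
Comedy | 8.5        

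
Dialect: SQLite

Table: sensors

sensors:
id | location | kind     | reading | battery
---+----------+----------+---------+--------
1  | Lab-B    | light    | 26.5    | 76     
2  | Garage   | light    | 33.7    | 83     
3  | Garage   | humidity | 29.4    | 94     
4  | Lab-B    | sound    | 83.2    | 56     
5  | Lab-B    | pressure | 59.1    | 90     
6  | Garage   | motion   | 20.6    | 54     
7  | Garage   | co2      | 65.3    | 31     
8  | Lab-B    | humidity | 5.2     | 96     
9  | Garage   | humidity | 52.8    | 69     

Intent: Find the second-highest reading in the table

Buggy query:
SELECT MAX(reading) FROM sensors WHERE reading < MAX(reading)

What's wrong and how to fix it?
Bug: The inner MAX is an aggregate inside WHERE, which is not allowed

Fix: Compute the overall MAX in a subquery, then take MAX of rows below it

Corrected query:
SELECT MAX(reading) FROM sensors WHERE reading < (SELECT MAX(reading) FROM sensors)

Result:
MAX(reading)
------------
65.3        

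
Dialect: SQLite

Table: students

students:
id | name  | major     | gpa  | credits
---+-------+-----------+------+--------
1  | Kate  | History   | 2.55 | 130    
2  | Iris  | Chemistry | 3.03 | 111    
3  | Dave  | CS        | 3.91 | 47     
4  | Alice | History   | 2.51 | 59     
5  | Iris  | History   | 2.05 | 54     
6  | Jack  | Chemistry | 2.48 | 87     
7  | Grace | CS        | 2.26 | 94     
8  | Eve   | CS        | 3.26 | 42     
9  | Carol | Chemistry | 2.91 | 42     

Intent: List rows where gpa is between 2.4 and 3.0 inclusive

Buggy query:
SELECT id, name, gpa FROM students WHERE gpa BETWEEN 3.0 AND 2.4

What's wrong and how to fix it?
Bug: BETWEEN expects the lower bound first; with 3.0 AND 2.4 the range is empty

Fix: Write BETWEEN 2.4 AND 3.0

Corrected query:
SELECT id, name, gpa FROM students WHERE gpa BETWEEN 2.4 AND 3.0

Result:
id | name  | gpa 
---+-------+-----
1  | Kate  | 2.55
4  | Alice | 2.51
6  | Jack  | 2.48
9  | Carol | 2.91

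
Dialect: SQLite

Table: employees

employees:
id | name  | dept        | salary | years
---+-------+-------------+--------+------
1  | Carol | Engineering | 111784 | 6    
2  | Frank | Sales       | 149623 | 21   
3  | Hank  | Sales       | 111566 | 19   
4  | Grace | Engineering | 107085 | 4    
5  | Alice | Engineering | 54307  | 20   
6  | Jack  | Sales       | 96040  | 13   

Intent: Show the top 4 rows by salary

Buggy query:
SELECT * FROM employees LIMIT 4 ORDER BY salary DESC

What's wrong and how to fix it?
Bug: LIMIT must come after ORDER BY

Fix: Sort with ORDER BY, then apply LIMIT

Corrected query:
SELECT * FROM employees ORDER BY salary DESC LIMIT 4

Result:
id | name  | dept        | salary | years
---+-------+-------------+--------+------
2  | Frank | Sales       | 149623 | 21   
1  | Carol | Engineering | 111784 | 6    
3  | Hank  | Sales       | 111566 | 19   
4  | Grace | Engineering | 107085 | 4    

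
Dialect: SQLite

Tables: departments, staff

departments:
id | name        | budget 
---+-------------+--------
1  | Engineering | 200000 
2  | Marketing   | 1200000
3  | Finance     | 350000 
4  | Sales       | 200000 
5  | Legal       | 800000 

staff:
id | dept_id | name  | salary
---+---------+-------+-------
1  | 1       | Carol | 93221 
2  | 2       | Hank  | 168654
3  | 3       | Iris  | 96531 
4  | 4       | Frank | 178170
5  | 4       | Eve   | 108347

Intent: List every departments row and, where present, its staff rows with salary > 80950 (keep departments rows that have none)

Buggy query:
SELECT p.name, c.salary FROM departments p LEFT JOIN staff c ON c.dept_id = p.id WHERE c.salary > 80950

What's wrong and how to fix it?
Bug: Filtering c.salary in WHERE discards the NULL rows produced by LEFT JOIN, turning it into an inner join

Fix: Put 'c.salary > 80950' in the JOIN's ON clause instead of WHERE

Corrected query:
SELECT p.name, c.salary FROM departments p LEFT JOIN staff c ON c.dept_id = p.id AND c.salary > 80950

Result:
name        | salary
------------+-------
Engineering | 93221 
Marketing   | 168654
Finance     | 96531 
Sales       | 108347
Sales       | 178170
Legal       | NULL  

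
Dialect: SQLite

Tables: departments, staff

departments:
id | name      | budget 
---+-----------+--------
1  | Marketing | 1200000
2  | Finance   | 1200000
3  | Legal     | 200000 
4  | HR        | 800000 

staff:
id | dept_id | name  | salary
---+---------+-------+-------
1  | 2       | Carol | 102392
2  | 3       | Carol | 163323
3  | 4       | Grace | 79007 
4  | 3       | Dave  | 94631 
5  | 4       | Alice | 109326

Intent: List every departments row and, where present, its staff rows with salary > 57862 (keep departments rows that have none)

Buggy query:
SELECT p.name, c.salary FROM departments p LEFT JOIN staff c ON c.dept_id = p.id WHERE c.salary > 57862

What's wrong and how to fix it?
Bug: A WHERE condition on the right-hand table after LEFT JOIN drops unmatched parents

Fix: Put 'c.salary > 57862' in the JOIN's ON clause instead of WHERE

Corrected query:
SELECT p.name, c.salary FROM departments p LEFT JOIN staff c ON c.dept_id = p.id AND c.salary > 57862

Result:
name      | salary
----------+-------
Marketing | NULL  
Finance   | 102392
Legal     | 94631 
Legal     | 163323
HR        | 79007 
HR        | 109326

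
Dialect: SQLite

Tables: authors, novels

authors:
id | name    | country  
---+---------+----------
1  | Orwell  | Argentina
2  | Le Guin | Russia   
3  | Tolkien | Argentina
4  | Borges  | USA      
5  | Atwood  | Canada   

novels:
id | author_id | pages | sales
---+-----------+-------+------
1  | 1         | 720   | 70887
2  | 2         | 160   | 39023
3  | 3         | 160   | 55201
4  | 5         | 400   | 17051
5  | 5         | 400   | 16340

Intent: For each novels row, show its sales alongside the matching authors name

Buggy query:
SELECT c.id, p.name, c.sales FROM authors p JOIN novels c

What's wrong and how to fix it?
Bug: JOIN with no ON clause produces a cartesian product; every novels row pairs with every authors row

Fix: Specify the join condition linking the foreign key to the parent id

Corrected query:
SELECT c.id, p.name, c.sales FROM authors p JOIN novels c ON c.author_id = p.id

Result:
id | name    | sales
---+---------+------
1  | Orwell  | 70887
2  | Le Guin | 39023
3  | Tolkien | 55201
4  | Atwood  | 17051
5  | Atwood  | 16340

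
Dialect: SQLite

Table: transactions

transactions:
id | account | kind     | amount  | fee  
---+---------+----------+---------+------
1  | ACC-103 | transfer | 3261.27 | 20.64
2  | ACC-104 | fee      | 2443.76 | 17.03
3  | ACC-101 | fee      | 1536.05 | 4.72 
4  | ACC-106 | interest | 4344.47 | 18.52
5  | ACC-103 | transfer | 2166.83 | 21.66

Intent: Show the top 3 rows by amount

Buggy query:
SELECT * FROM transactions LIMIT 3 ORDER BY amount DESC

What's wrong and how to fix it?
Bug: LIMIT must come after ORDER BY

Fix: Swap the clauses: ORDER BY first, then LIMIT

Corrected query:
SELECT * FROM transactions ORDER BY amount DESC LIMIT 3

Result:
id | account | kind     | amount  | fee  
---+---------+----------+---------+------
4  | ACC-106 | interest | 4344.47 | 18.52
1  | ACC-103 | transfer | 3261.27 | 20.64
2  | ACC-104 | fee      | 2443.76 | 17.03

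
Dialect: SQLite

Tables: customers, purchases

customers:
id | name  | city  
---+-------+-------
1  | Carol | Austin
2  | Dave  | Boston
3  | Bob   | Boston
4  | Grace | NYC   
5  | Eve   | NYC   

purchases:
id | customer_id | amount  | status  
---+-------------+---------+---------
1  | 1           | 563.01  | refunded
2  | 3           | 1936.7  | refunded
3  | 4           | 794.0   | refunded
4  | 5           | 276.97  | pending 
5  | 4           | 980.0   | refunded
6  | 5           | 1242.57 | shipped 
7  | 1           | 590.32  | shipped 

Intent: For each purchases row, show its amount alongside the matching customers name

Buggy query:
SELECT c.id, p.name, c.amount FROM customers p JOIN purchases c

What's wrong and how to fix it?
Bug: JOIN with no ON clause produces a cartesian product; every purchases row pairs with every customers row

Fix: Add ON c.customer_id = p.id to the JOIN

Corrected query:
SELECT c.id, p.name, c.amount FROM customers p JOIN purchases c ON c.customer_id = p.id

Result:
id | name  | amount 
---+-------+--------
1  | Carol | 563.01 
2  | Bob   | 1936.7 
3  | Grace | 794    
4  | Eve   | 276.97 
5  | Grace | 980    
6  | Eve   | 1242.57
7  | Carol | 590.32 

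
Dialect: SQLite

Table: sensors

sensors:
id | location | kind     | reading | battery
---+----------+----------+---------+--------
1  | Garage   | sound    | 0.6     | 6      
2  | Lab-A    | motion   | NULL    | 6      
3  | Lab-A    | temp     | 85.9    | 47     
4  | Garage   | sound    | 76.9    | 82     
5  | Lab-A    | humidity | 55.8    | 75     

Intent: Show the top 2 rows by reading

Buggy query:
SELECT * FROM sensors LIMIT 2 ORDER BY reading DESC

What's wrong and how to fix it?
Bug: ORDER BY cannot follow LIMIT; LIMIT is the final clause

Fix: Swap the clauses: ORDER BY first, then LIMIT

Corrected query:
SELECT * FROM sensors ORDER BY reading DESC LIMIT 2

Result:
id | location | kind  | reading | battery
---+----------+-------+---------+--------
3  | Lab-A    | temp  | 85.9    | 47     
4  | Garage   | sound | 76.9    | 82     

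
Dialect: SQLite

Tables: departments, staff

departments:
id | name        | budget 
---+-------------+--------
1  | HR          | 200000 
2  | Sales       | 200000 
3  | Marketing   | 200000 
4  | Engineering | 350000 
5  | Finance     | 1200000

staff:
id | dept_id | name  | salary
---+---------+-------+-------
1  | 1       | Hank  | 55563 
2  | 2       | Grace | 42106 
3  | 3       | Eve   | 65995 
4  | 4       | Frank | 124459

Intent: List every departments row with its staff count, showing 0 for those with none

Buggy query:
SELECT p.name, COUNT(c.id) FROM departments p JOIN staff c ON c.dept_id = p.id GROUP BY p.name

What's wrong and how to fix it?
Bug: INNER JOIN drops departments rows that have no matching staff rows

Fix: Use LEFT JOIN so parents without children still appear (COUNT(c.id) gives 0)

Corrected query:
SELECT p.name, COUNT(c.id) FROM departments p LEFT JOIN staff c ON c.dept_id = p.id GROUP BY p.name

Result:
name        | COUNT(c.id)
------------+------------
Engineering | 1          
Finance     | 0          
HR          | 1          
Marketing   | 1          
Sales       | 1          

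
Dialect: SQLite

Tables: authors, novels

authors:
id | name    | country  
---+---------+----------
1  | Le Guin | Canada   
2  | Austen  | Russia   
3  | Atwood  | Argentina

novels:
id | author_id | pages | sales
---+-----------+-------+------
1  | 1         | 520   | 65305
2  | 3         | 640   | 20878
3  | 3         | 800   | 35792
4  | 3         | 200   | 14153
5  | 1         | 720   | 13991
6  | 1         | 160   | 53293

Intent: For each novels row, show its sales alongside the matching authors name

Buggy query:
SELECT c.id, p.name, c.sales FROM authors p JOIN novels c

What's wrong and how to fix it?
Bug: Missing join condition: each novels row is matched to all authors rows instead of just its own

Fix: Add ON c.author_id = p.id to the JOIN

Corrected query:
SELECT c.id, p.name, c.sales FROM authors p JOIN novels c ON c.author_id = p.id

Result:
id | name    | sales
---+---------+------
1  | Le Guin | 65305
2  | Atwood  | 20878
3  | Atwood  | 35792
4  | Atwood  | 14153
5  | Le Guin | 13991
6  | Le Guin | 53293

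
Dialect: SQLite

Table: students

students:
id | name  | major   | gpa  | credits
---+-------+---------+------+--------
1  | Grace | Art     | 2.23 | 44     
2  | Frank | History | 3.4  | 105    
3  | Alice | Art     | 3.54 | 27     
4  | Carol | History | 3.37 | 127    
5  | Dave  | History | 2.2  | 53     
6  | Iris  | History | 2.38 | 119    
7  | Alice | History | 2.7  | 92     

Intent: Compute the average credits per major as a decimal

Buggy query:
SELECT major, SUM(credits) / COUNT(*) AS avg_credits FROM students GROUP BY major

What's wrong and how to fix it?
Bug: SUM(credits) and COUNT(*) are both integers; the division truncates the fractional part

Fix: Cast one side to REAL so the division keeps the fractional part

Corrected query:
SELECT major, SUM(credits) * 1.0 / COUNT(*) AS avg_credits FROM students GROUP BY major

Result:
major   | avg_credits
--------+------------
Art     | 35.5       
History | 99.2       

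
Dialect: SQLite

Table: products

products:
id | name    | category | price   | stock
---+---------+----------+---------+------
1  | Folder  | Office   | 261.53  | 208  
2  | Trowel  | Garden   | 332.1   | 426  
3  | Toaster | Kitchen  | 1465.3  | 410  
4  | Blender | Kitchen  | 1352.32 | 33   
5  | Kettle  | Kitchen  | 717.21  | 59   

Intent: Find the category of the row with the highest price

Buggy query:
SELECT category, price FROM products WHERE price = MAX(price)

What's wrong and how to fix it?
Bug: WHERE is evaluated per row; an aggregate over the whole table isn't defined there

Fix: Use a subquery: WHERE price = (SELECT MAX(price) FROM products)

Corrected query:
SELECT category, price FROM products WHERE price = (SELECT MAX(price) FROM products)

Result:
category | price 
---------+-------
Kitchen  | 1465.3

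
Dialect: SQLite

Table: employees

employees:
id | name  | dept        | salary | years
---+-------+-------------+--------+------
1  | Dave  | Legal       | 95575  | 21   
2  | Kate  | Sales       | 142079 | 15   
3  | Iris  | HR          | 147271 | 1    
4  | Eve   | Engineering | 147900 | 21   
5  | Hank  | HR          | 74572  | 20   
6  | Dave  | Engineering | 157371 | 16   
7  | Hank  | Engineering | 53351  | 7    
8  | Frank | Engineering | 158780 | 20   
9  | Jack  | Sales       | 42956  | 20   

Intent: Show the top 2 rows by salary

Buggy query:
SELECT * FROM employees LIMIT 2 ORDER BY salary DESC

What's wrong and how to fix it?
Bug: ORDER BY cannot follow LIMIT; LIMIT is the final clause

Fix: Swap the clauses: ORDER BY first, then LIMIT

Corrected query:
SELECT * FROM employees ORDER BY salary DESC LIMIT 2

Result:
id | name  | dept        | salary | years
---+-------+-------------+--------+------
8  | Frank | Engineering | 158780 | 20   
6  | Dave  | Engineering | 157371 | 16   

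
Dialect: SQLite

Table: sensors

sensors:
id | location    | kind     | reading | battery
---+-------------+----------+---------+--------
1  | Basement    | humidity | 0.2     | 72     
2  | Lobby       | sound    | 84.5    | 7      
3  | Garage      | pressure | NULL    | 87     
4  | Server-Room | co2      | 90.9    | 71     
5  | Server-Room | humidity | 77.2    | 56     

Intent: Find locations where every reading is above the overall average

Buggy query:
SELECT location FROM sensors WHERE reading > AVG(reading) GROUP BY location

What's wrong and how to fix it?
Bug: WHERE evaluates per row before aggregation, so AVG() is unavailable

Fix: Use a subquery for AVG and a HAVING MIN(...) filter so the condition holds for every row in the group

Corrected query:
SELECT location FROM sensors GROUP BY location HAVING MIN(reading) > (SELECT AVG(reading) FROM sensors)

Result:
location   
-----------
Lobby      
Server-Room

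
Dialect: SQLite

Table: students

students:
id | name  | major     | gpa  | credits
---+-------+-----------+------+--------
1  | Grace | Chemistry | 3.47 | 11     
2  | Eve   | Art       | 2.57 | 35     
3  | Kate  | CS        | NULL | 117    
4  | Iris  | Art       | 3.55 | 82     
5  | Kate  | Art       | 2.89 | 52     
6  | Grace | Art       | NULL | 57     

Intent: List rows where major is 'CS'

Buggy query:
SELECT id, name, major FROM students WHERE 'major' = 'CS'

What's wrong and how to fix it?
Bug: Single quotes denote string literals in SQL; the column name is being compared as a constant string

Fix: Remove the quotes around the column name (or use double quotes for an identifier)

Corrected query:
SELECT id, name, major FROM students WHERE major = 'CS'

Result:
id | name | major
---+------+------
3  | Kate | CS   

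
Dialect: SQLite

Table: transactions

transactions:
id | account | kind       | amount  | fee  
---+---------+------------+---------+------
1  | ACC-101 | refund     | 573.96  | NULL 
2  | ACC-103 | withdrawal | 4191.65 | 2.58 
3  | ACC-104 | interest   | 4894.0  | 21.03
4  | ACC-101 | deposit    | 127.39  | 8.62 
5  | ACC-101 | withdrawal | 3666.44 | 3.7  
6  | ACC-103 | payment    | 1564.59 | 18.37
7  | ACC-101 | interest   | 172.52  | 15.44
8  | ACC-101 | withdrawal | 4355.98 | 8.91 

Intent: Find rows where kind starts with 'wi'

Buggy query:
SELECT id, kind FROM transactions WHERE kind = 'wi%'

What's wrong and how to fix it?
Bug: '=' compares the literal string including the % character; pattern matching needs LIKE

Fix: Use LIKE for wildcard pattern matching

Corrected query:
SELECT id, kind FROM transactions WHERE kind LIKE 'wi%'

Result:
id | kind      
---+-----------
2  | withdrawal
5  | withdrawal
8  | withdrawal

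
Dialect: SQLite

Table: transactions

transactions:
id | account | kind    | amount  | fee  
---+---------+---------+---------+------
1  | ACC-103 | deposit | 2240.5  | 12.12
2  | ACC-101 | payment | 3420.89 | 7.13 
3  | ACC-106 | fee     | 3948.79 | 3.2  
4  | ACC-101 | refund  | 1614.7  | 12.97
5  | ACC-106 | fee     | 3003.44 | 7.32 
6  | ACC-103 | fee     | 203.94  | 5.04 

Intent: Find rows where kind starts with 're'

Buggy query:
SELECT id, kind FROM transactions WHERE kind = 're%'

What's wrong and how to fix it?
Bug: Wildcards only work with LIKE; '=' treats '%' as a literal character

Fix: Use LIKE for wildcard pattern matching

Corrected query:
SELECT id, kind FROM transactions WHERE kind LIKE 're%'

Result:
id | kind  
---+-------
4  | refund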